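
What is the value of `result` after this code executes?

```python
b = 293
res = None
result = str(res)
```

b = 293; res = None; result = 'None'

'None'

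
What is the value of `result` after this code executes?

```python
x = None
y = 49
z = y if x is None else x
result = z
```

x = None; y = 49; z = 49; result = 49

49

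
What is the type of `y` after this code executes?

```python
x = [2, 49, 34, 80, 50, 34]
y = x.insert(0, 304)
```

list.insert() returns None

NoneType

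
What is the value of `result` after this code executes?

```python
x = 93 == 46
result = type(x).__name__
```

x is bool; result = 'bool'

'bool'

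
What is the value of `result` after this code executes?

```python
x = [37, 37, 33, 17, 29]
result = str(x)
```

x = [37, 37, 33, 17, 29]; result = '[37, 37, 33, 17, 29]'

'[37, 37, 33, 17, 29]'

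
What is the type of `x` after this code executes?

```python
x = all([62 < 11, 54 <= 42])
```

all() returns bool

bool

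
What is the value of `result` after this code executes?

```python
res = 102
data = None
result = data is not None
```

res = 102; data = None; result = False

False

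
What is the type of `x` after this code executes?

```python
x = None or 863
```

'or' with None returns the other truthy value

int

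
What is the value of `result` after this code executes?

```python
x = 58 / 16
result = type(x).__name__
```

x is float; result = 'float'

'float'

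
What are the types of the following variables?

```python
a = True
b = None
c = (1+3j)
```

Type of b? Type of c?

b is assigned None, whose type is NoneType; c is assigned (1+3j), an int plus an imaginary literal (j suffix), which evaluates to complex

NoneType, complex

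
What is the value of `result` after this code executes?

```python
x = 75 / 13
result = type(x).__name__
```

x is float; result = 'float'

'float'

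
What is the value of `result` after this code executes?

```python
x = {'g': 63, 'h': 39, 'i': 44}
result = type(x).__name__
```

x is dict; result = 'dict'

'dict'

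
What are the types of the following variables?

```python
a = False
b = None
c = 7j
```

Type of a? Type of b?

a is assigned the constant False, which has type bool; b is assigned None, whose type is NoneType

bool, NoneType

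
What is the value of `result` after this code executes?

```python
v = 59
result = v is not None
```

v = 59; result = True

True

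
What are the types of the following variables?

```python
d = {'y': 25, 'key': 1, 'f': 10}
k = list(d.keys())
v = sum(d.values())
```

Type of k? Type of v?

list() converts to list; sum of ints is int

list, int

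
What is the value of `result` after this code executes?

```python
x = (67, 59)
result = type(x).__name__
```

x is tuple; result = 'tuple'

'tuple'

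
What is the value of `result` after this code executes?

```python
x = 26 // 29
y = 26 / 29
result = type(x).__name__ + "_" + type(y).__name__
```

x is int; y is float; result = 'int_float'

'int_float'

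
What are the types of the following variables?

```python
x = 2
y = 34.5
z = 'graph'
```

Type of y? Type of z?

y is assigned a number with a decimal point, so it is a float; z is assigned a quoted string literal, so it is a str

float, str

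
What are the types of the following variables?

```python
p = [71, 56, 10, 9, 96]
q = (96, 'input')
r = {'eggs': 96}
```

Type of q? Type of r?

q is assigned a tuple (parenthesized, comma-separated values); r is assigned a dict literal ({key: value})

tuple, dict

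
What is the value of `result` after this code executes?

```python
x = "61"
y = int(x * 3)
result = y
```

x = '61'; y = 616161; result = 616161

616161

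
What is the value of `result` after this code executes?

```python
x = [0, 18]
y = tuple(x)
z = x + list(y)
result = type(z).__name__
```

x is list; y is tuple; z is list; result = 'list'

'list'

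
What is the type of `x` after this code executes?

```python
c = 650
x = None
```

None has type NoneType

NoneType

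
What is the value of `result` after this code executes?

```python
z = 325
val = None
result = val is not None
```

z = 325; val = None; result = False

False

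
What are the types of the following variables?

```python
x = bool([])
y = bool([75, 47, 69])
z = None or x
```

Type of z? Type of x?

None or bool returns the bool; bool() returns bool

bool, bool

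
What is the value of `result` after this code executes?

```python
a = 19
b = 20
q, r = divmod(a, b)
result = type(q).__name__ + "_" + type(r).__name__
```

a is int; b is int; q is int; r is int; result = 'int_int'

'int_int'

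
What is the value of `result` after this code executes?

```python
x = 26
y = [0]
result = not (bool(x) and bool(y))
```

x = 26; y = [0]; result = False

False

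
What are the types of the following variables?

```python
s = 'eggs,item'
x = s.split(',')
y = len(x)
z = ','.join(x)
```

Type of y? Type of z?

len() returns int; str.join() returns str

int, str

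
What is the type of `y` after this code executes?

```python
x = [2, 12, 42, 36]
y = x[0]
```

Indexing list[int] returns int

int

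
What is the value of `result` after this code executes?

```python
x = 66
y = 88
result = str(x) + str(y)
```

x = 66; y = 88; result = '6688'

'6688'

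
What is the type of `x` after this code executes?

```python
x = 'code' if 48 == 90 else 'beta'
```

Both branches of conditional are str

str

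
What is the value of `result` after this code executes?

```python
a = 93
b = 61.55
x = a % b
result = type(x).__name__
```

a is int; b is float; x is float; result = 'float'

'float'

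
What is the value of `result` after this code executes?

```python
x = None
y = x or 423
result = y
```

x = None; y = 423; result = 423

423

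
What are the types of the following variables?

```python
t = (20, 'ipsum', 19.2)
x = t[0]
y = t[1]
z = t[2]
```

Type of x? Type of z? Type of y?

tuple[0] is int; tuple[2] is float; tuple[1] is str

int, float, str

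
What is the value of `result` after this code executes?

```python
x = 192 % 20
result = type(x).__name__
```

x is int; result = 'int'

'int'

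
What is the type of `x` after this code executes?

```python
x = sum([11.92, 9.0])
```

sum() of floats returns float

float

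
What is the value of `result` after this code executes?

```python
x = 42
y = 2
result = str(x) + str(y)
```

x = 42; y = 2; result = '422'

'422'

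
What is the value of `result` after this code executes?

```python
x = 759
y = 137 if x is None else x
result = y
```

x = 759; y = 759; result = 759

759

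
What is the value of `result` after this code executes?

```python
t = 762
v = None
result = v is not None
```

t = 762; v = None; result = False

False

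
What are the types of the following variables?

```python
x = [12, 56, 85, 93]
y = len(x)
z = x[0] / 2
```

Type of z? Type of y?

int / int = float; len() returns int

float, int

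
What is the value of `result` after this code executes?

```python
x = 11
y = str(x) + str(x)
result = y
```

x = 11; y = '1111'; result = '1111'

'1111'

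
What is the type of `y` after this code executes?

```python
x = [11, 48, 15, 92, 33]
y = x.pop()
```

list.pop() returns the popped element

int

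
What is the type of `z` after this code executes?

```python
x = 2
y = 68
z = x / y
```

int / int = float

float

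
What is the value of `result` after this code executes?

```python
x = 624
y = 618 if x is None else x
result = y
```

x = 624; y = 624; result = 624

624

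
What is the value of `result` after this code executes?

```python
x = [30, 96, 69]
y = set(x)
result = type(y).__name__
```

x is list; y is set; result = 'set'

'set'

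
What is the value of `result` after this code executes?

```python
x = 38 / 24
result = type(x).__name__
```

x is float; result = 'float'

'float'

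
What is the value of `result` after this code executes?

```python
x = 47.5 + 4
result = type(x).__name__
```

x is float; result = 'float'

'float'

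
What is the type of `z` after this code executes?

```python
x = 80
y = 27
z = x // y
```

int // int = int

int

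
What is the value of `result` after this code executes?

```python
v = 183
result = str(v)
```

v = 183; result = '183'

'183'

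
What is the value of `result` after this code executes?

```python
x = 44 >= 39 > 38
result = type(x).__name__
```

x is bool; result = 'bool'

'bool'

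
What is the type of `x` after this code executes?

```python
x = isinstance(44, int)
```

isinstance() returns bool

bool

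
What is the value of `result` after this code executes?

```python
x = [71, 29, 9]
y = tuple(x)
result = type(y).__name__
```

x is list; y is tuple; result = 'tuple'

'tuple'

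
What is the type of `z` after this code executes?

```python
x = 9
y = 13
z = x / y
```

int / int = float

float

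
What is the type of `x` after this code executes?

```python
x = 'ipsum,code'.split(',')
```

str.split() returns list

list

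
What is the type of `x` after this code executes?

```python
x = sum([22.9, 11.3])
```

sum() of floats returns float

float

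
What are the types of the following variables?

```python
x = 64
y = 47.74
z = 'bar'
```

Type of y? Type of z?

y is assigned a number with a decimal point, so it is a float; z is assigned a quoted string literal, so it is a str

float, str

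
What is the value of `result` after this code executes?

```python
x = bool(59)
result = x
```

x = True; result = True

True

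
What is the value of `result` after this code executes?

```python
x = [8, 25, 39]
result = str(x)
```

x = [8, 25, 39]; result = '[8, 25, 39]'

'[8, 25, 39]'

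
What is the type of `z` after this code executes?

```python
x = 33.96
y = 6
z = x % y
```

float % int = float

float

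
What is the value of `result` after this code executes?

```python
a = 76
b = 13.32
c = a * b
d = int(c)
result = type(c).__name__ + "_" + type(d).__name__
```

a is int; b is float; c is float; d is int; result = 'float_int'

'float_int'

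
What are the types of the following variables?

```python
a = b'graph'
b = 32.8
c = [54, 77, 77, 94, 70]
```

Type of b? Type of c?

b is assigned a number with a decimal point, so it is a float; c is assigned a list literal (square brackets)

float, list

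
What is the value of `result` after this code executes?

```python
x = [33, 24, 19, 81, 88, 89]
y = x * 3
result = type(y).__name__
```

x is list; y is list; result = 'list'

'list'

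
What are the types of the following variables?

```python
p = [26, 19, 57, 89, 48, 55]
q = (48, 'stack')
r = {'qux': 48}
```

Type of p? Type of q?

p is assigned a list literal (square brackets); q is assigned a tuple (parenthesized, comma-separated values)

list, tuple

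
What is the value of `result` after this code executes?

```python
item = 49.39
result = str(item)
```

item = 49.39; result = '49.39'

'49.39'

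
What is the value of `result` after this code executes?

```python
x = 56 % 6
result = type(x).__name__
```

x is int; result = 'int'

'int'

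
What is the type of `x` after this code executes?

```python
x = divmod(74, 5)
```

divmod() returns tuple of (quotient, remainder)

tuple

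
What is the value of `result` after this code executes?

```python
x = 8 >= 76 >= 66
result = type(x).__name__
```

x is bool; result = 'bool'

'bool'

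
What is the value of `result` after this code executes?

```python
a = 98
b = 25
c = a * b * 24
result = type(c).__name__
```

a is int; b is int; c is int; result = 'int'

'int'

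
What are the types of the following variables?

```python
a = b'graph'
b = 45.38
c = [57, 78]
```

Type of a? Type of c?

a is assigned a bytes literal (b'...' prefix); c is assigned a list literal (square brackets)

bytes, list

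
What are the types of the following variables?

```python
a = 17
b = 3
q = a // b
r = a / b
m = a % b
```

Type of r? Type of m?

/ returns float; % of ints returns int

float, int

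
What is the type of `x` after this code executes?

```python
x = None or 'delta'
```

'or' with None returns the other truthy value (str)

str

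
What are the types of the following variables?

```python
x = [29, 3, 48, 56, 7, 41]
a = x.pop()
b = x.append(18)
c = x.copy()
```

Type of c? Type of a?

copy() returns list; pop() returns element

list, int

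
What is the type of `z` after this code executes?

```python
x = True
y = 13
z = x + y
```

bool + int = int (bool is subclass of int)

int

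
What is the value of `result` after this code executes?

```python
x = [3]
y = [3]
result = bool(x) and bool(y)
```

x = [3]; y = [3]; result = True

True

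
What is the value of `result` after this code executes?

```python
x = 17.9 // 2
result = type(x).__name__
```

x is float; result = 'float'

'float'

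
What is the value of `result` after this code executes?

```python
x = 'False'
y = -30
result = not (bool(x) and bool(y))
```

x = 'False'; y = -30; result = False

False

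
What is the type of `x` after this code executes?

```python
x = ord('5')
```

ord() returns int (code point)

int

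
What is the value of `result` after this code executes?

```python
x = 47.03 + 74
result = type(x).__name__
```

x is float; result = 'float'

'float'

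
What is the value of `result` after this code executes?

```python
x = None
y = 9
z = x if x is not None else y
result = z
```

x = None; y = 9; z = 9; result = 9

9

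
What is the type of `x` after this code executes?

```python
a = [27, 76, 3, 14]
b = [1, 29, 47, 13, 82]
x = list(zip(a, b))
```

list(zip()) returns a list of tuples

list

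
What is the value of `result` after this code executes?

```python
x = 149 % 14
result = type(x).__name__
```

x is int; result = 'int'

'int'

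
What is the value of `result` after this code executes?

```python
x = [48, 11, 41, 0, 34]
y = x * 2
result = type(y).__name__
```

x is list; y is list; result = 'list'

'list'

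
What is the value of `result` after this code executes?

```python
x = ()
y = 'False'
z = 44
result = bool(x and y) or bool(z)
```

x = (); y = 'False'; z = 44; result = True

True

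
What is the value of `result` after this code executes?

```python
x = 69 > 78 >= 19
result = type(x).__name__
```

x is bool; result = 'bool'

'bool'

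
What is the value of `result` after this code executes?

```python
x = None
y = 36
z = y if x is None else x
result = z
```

x = None; y = 36; z = 36; result = 36

36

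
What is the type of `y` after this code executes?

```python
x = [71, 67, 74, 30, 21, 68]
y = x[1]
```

Indexing list[int] returns int

int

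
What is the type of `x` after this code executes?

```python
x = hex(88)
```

hex() returns str representation

str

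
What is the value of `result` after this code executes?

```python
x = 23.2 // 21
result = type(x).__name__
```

x is float; result = 'float'

'float'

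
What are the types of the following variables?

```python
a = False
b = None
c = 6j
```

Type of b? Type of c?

b is assigned None, whose type is NoneType; c is assigned 6j, an imaginary literal (j suffix), which has type complex

NoneType, complex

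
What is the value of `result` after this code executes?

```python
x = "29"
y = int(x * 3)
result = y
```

x = '29'; y = 292929; result = 292929

292929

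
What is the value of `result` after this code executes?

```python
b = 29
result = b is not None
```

b = 29; result = True

True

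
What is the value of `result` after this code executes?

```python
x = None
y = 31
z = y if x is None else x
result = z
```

x = None; y = 31; z = 31; result = 31

31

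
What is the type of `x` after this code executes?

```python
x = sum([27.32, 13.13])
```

sum() of floats returns float

float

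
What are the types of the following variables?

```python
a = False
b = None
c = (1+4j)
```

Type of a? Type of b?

a is assigned the constant False, which has type bool; b is assigned None, whose type is NoneType

bool, NoneType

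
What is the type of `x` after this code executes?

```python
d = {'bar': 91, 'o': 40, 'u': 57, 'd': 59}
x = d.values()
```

.values() returns dict_values view

dict_values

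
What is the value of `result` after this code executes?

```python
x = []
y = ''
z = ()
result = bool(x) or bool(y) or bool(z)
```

x = []; y = ''; z = (); result = False

False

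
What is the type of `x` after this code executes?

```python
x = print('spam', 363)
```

print() returns None

NoneType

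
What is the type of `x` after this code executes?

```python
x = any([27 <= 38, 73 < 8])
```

any() returns bool

bool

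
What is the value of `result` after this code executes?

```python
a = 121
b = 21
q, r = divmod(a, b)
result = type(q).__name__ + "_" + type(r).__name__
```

a is int; b is int; q is int; r is int; result = 'int_int'

'int_int'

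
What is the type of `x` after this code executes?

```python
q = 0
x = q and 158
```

'and' returns first falsy value (0 is int)

int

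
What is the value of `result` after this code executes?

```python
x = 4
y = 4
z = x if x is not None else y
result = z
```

x = 4; y = 4; z = 4; result = 4

4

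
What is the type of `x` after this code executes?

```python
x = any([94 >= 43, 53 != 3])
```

any() returns bool

bool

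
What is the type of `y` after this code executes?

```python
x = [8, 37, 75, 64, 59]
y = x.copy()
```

list.copy() returns list

list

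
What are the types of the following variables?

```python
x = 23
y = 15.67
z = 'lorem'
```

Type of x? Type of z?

x is assigned a bare integer (no decimal point), so it is an int; z is assigned a quoted string literal, so it is a str

int, str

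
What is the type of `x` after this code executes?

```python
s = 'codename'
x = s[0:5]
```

Slicing a str returns str

str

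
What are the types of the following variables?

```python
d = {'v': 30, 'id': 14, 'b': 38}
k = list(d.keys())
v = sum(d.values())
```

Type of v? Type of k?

sum of ints is int; list() converts to list

int, list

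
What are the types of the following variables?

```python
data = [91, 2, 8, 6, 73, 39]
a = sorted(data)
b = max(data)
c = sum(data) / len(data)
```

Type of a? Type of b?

sorted() returns list; max of ints returns int

list, int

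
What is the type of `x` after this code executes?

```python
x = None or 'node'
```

'or' with None returns the other truthy value (str)

str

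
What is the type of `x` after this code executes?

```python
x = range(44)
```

range() returns a range object

range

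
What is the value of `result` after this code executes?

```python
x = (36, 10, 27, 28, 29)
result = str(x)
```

x = (36, 10, 27, 28, 29); result = '(36, 10, 27, 28, 29)'

'(36, 10, 27, 28, 29)'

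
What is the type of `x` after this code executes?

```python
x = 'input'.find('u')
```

str.find() returns int index

int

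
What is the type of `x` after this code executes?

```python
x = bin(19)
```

bin() returns str representation

str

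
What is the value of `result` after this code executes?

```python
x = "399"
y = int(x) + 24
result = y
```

x = '399'; y = 423; result = 423

423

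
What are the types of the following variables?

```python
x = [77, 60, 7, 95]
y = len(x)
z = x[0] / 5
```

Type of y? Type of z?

len() returns int; int / int = float

int, float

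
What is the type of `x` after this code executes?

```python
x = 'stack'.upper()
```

str.upper() returns str

str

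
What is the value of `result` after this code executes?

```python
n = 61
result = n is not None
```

n = 61; result = True

True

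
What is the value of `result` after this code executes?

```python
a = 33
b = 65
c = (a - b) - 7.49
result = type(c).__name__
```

a is int; b is int; c is float; result = 'float'

'float'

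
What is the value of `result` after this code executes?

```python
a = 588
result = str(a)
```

a = 588; result = '588'

'588'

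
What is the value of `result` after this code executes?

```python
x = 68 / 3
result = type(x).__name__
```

x is float; result = 'float'

'float'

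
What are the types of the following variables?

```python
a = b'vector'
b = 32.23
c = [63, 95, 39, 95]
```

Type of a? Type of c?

a is assigned a bytes literal (b'...' prefix); c is assigned a list literal (square brackets)

bytes, list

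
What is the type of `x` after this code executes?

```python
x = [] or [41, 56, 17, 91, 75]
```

'or' returns first truthy value (list)

list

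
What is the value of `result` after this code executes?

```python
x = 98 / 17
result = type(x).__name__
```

x is float; result = 'float'

'float'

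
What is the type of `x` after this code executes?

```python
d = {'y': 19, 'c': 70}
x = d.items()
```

dict.items() returns dict_items view

dict_items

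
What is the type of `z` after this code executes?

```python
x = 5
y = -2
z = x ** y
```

int ** negative = float

float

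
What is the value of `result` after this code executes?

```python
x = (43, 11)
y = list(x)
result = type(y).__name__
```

x is tuple; y is list; result = 'list'

'list'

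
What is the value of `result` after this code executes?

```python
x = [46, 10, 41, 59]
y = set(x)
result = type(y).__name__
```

x is list; y is set; result = 'set'

'set'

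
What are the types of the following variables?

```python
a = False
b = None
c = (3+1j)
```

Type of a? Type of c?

a is assigned the constant False, which has type bool; c is assigned (3+1j), an int plus an imaginary literal (j suffix), which evaluates to complex

bool, complex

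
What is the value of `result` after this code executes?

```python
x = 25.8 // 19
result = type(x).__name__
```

x is float; result = 'float'

'float'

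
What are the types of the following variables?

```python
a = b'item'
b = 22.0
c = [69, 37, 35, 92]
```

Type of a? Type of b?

a is assigned a bytes literal (b'...' prefix); b is assigned a number with a decimal point, so it is a float

bytes, float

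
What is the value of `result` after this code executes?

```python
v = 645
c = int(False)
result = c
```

v = 645; c = 0; result = 0

0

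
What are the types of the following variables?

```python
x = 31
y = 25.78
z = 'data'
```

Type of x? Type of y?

x is assigned a bare integer (no decimal point), so it is an int; y is assigned a number with a decimal point, so it is a float

int, float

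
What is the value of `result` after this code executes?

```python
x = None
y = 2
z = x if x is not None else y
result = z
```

x = None; y = 2; z = 2; result = 2

2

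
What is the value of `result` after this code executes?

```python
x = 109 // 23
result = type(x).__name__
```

x is int; result = 'int'

'int'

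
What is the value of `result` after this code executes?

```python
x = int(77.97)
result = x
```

x = 77; result = 77

77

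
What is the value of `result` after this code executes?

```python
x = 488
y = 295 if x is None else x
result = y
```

x = 488; y = 488; result = 488

488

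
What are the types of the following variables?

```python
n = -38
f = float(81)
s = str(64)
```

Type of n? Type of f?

n is assigned a bare integer (no decimal point), so it is an int; f is assigned the result of calling float(), which returns a float

int, float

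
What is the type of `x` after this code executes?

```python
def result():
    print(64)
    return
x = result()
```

Bare return returns None

NoneType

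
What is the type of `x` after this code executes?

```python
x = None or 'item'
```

'or' with None returns the other truthy value (str)

str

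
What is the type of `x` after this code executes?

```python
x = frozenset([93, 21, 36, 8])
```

frozenset() returns frozenset

frozenset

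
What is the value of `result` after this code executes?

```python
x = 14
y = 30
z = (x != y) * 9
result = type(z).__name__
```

x is int; y is int; z is int; result = 'int'

'int'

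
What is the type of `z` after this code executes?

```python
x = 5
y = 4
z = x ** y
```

positive int ** positive int = int

int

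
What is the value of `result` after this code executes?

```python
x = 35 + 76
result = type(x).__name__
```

x is int; result = 'int'

'int'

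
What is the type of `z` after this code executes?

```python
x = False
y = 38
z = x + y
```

bool + int = int (bool is subclass of int)

int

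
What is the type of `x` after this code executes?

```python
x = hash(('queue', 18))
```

hash() returns int

int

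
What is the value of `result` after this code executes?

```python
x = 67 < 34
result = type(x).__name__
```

x is bool; result = 'bool'

'bool'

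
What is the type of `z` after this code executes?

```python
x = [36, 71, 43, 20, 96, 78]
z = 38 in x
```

'in' operator returns bool

bool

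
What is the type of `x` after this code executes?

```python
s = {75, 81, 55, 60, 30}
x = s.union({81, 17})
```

set.union() returns a new set

set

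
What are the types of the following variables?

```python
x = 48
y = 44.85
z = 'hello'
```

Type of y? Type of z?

y is assigned a number with a decimal point, so it is a float; z is assigned a quoted string literal, so it is a str

float, str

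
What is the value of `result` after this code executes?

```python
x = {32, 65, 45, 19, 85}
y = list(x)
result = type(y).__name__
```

x is set; y is list; result = 'list'

'list'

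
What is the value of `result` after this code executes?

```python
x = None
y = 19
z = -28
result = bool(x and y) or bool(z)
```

x = None; y = 19; z = -28; result = True

True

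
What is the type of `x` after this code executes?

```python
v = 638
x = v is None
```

'is' comparison returns bool

bool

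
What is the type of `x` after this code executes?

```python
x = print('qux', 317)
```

print() returns None

NoneType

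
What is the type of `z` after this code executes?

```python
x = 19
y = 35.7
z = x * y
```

int * float = float

float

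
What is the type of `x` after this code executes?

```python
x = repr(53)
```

repr() returns str

str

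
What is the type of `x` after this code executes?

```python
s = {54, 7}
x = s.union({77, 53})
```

set.union() returns a new set

set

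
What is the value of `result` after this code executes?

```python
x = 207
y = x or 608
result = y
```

x = 207; y = 207; result = 207

207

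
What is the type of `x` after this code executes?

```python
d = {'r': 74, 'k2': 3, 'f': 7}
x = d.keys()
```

.keys() returns dict_keys view

dict_keys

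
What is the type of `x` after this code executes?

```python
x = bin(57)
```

bin() returns str representation

str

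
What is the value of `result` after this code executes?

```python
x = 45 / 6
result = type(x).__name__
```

x is float; result = 'float'

'float'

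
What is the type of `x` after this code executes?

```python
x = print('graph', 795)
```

print() returns None

NoneType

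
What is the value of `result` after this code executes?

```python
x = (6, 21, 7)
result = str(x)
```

x = (6, 21, 7); result = '(6, 21, 7)'

'(6, 21, 7)'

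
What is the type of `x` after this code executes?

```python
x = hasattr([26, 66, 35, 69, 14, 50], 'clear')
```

hasattr() returns bool

bool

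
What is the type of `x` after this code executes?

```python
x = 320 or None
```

'or' returns first truthy value

int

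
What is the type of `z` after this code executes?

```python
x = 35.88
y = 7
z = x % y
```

float % int = float

float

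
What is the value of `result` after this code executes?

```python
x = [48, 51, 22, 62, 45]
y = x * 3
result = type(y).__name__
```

x is list; y is list; result = 'list'

'list'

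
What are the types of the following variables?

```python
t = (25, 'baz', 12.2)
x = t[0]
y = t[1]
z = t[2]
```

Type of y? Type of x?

tuple[1] is str; tuple[0] is int

str, int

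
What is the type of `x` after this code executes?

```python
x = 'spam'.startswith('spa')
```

str.startswith() returns bool

bool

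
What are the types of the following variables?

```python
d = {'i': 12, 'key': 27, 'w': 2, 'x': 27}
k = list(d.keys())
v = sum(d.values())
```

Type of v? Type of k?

sum of ints is int; list() converts to list

int, list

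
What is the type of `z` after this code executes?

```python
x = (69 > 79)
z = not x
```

'not' returns bool

bool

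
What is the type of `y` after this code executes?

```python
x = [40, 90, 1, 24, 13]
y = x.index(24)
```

list.index() returns int

int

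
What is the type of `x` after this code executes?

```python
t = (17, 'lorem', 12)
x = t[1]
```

Index 1 of tuple is a str literal

str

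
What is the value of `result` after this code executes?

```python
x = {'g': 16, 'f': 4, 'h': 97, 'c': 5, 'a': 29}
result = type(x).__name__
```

x is dict; result = 'dict'

'dict'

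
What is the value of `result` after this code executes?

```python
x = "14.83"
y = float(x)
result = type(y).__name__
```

x is str; y is float; result = 'float'

'float'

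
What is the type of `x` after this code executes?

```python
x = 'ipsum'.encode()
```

str.encode() returns bytes

bytes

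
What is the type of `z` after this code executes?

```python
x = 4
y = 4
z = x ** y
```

positive int ** positive int = int

int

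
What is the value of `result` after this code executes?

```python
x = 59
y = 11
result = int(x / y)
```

x = 59; y = 11; result = 5

5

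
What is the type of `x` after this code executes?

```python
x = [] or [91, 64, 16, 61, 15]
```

'or' returns first truthy value (list)

list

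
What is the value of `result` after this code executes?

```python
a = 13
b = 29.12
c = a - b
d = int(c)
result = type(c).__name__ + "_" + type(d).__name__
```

a is int; b is float; c is float; d is int; result = 'float_int'

'float_int'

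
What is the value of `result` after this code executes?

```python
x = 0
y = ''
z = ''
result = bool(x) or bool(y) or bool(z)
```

x = 0; y = ''; z = ''; result = False

False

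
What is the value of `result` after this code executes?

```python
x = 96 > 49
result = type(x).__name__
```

x is bool; result = 'bool'

'bool'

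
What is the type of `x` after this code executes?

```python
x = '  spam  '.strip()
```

str.strip() returns str

str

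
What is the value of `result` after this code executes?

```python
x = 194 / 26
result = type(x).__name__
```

x is float; result = 'float'

'float'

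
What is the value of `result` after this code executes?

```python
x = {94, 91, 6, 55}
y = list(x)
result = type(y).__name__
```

x is set; y is list; result = 'list'

'list'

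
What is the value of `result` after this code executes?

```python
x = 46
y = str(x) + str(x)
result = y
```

x = 46; y = '4646'; result = '4646'

'4646'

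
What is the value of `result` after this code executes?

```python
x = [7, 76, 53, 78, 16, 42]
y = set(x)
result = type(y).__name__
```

x is list; y is set; result = 'set'

'set'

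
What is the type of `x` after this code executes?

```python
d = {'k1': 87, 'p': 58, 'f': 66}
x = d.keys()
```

.keys() returns dict_keys view

dict_keys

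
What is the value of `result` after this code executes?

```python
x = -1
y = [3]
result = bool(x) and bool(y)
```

x = -1; y = [3]; result = True

True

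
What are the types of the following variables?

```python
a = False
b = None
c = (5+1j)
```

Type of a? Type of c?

a is assigned the constant False, which has type bool; c is assigned (5+1j), an int plus an imaginary literal (j suffix), which evaluates to complex

bool, complex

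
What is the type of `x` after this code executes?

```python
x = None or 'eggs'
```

'or' with None returns the other truthy value (str)

str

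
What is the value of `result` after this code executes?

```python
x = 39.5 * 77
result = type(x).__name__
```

x is float; result = 'float'

'float'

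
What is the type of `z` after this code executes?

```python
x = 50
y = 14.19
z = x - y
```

int - float = float

float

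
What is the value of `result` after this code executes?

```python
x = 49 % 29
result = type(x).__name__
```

x is int; result = 'int'

'int'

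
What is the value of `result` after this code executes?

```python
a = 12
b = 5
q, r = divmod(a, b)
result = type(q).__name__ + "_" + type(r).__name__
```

a is int; b is int; q is int; r is int; result = 'int_int'

'int_int'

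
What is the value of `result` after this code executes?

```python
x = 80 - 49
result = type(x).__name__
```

x is int; result = 'int'

'int'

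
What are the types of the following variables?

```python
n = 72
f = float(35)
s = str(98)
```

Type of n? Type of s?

n is assigned a bare integer (no decimal point), so it is an int; s is assigned the result of calling str(), which returns a str

int, str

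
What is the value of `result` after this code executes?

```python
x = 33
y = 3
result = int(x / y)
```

x = 33; y = 3; result = 11

11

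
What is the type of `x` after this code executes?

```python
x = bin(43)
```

bin() returns str representation

str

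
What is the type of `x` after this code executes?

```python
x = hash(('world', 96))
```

hash() returns int

int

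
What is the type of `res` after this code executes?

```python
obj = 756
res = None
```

None has type NoneType

NoneType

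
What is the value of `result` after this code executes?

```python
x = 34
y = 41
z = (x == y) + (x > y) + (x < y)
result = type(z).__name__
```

x is int; y is int; z is int; result = 'int'

'int'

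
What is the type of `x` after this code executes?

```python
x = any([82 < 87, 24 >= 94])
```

any() returns bool

bool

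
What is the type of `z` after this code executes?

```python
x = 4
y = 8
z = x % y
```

int % int = int

int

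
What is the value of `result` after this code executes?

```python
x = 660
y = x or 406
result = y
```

x = 660; y = 660; result = 660

660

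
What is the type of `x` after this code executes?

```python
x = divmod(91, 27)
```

divmod() returns tuple of (quotient, remainder)

tuple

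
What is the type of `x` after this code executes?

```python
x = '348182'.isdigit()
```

str.isdigit() returns bool

bool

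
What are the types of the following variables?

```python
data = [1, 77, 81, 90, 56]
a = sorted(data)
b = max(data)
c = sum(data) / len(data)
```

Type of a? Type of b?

sorted() returns list; max of ints returns int

list, int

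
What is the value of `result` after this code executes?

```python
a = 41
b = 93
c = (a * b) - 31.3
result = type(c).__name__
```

a is int; b is int; c is float; result = 'float'

'float'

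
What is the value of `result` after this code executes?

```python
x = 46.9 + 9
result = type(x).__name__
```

x is float; result = 'float'

'float'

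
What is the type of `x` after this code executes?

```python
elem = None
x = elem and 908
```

'and' returns first falsy value (None)

NoneType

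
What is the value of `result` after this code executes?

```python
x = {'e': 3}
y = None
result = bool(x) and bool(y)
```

x = {'e': 3}; y = None; result = False

False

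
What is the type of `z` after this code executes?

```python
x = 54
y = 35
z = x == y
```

Equality comparison returns bool

bool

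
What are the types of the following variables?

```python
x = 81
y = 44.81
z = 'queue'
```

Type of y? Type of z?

y is assigned a number with a decimal point, so it is a float; z is assigned a quoted string literal, so it is a str

float, str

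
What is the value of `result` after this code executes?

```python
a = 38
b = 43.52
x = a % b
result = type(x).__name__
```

a is int; b is float; x is float; result = 'float'

'float'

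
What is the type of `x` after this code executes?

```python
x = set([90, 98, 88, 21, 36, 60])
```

set() constructor returns set

set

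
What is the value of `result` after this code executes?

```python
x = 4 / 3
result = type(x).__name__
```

x is float; result = 'float'

'float'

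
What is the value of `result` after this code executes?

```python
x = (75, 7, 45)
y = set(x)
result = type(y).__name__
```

x is tuple; y is set; result = 'set'

'set'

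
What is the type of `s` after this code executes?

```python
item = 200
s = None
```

None has type NoneType

NoneType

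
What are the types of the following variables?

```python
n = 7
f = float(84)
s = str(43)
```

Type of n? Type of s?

n is assigned a bare integer (no decimal point), so it is an int; s is assigned the result of calling str(), which returns a str

int, str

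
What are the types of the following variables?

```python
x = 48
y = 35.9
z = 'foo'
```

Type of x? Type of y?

x is assigned a bare integer (no decimal point), so it is an int; y is assigned a number with a decimal point, so it is a float

int, float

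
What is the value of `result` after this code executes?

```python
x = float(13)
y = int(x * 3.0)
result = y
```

x = 13.0; y = 39; result = 39

39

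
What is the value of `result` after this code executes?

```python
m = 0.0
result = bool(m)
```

m = 0.0; result = False

False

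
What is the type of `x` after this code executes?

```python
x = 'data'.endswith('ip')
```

str.endswith() returns bool

bool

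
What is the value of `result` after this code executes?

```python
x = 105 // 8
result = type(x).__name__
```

x is int; result = 'int'

'int'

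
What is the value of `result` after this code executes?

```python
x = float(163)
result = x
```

x = 163.0; result = 163.0

163.0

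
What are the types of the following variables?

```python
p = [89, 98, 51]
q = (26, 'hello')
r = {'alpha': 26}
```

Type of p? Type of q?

p is assigned a list literal (square brackets); q is assigned a tuple (parenthesized, comma-separated values)

list, tuple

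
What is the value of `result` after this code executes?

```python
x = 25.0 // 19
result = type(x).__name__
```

x is float; result = 'float'

'float'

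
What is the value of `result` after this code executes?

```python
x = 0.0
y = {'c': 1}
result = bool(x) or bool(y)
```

x = 0.0; y = {'c': 1}; result = True

True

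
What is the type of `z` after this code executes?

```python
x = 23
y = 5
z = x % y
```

int % int = int

int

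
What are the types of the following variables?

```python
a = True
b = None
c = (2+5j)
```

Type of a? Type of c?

a is assigned the constant True, which has type bool; c is assigned (2+5j), an int plus an imaginary literal (j suffix), which evaluates to complex

bool, complex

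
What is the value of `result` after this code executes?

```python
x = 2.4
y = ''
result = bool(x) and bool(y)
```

x = 2.4; y = ''; result = False

False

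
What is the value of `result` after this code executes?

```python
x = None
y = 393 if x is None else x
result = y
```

x = None; y = 393; result = 393

393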